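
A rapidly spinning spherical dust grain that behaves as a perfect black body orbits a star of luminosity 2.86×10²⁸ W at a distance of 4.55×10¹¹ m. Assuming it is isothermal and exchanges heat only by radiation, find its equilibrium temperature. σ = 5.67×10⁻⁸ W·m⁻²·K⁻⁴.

First find the stellar flux at distance d: S = L/(4πd²) = 2.86×10²⁸/(4π·(4.55×10¹¹)²) = 10990 W/m².
For an isothermal sphere, absorbed (1−a)S·πr² = emitted σ·4πr²·T⁴, so T⁴ = (1−a)S/(4σ).
T⁴ = 1.00·10990/(4·5.67×10⁻⁸) = 4.847×10¹⁰ K⁴.

T ≈ 469 K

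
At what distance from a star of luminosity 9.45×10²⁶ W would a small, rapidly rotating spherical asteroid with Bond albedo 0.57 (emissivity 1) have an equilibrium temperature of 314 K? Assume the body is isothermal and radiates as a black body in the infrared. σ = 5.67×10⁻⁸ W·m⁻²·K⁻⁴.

d ≈ 1.21×10¹¹ m

For an isothermal black-emitting sphere, (1−a)S·πr² = σ·4πr²·T⁴ ⇒ S = 4σT⁴/(1−a).
S = 4·5.67×10⁻⁸·(314)⁴/0.430 = 5127 W/m².
Flux falls as S = L/(4πd²), so d = √(L/(4πS)) = √(9.45×10²⁶/(4π·5127)).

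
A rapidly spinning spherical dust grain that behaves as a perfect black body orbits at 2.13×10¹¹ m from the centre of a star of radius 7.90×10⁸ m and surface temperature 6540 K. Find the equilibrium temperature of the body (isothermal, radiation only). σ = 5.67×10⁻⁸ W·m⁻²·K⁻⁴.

T ≈ 282 K

The star's surface emits σT_*⁴; at distance d the flux is S = σT_*⁴(R_*/d)².
S = 5.67×10⁻⁸·(6540)⁴·(7.90×10⁸/2.13×10¹¹)² = 1427 W/m².
For an isothermal sphere T⁴ = (1−a)S/(4σ) = 6.291×10⁹ K⁴.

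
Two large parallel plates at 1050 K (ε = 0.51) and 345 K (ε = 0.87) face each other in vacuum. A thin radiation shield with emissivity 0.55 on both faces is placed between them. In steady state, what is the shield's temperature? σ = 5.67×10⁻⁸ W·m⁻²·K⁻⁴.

T_s ≈ 846 K

In steady state the net flux on the hot side equals that on the cold side.
σ(T₁⁴−T_s⁴)/D₁ = σ(T_s⁴−T₂⁴)/D₂, with D₁ = 1/ε₁+1/ε_s−1 = 2.779, D₂ = 1/ε_s+1/ε₂−1 = 1.968.
Solve for T_s⁴: T_s⁴ = (D₂·T₁⁴ + D₁·T₂⁴)/(D₁+D₂) = 5.122×10¹¹ K⁴.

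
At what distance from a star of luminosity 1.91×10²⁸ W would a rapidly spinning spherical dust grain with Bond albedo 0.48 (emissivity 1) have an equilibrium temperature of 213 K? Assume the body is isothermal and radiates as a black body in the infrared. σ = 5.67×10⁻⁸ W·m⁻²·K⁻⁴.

d ≈ 1.30×10¹² m

For an isothermal black-emitting sphere, (1−a)S·πr² = σ·4πr²·T⁴ ⇒ S = 4σT⁴/(1−a).
S = 4·5.67×10⁻⁸·(213)⁴/0.520 = 897.8 W/m².
Flux falls as S = L/(4πd²), so d = √(L/(4πS)) = √(1.91×10²⁸/(4π·897.8)).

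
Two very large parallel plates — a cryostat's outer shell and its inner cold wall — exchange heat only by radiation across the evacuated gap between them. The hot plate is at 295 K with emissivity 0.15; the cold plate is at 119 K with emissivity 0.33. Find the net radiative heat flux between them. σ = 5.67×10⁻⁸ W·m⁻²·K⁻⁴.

q ≈ 48.1 W/m²

For two infinite grey parallel plates, q = σ(T₁⁴ − T₂⁴)/(1/ε₁ + 1/ε₂ − 1).
T₁⁴ − T₂⁴ = 7.573×10⁹ − 2.005×10⁸ = 7.373×10⁹ K⁴.
1/ε₁ + 1/ε₂ − 1 = 6.667 + 3.030 − 1 = 8.697.
q = 5.67×10⁻⁸ × 7.373×10⁹ / 8.697.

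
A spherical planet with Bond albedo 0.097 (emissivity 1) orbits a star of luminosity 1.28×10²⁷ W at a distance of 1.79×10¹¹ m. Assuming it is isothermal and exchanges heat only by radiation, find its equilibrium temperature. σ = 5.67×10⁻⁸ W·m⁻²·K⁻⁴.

First find the stellar flux at distance d: S = L/(4πd²) = 1.28×10²⁷/(4π·(1.79×10¹¹)²) = 3179 W/m².
For an isothermal sphere, absorbed (1−a)S·πr² = emitted σ·4πr²·T⁴, so T⁴ = (1−a)S/(4σ).
T⁴ = 0.903·3179/(4·5.67×10⁻⁸) = 1.266×10¹⁰ K⁴.

T ≈ 335 K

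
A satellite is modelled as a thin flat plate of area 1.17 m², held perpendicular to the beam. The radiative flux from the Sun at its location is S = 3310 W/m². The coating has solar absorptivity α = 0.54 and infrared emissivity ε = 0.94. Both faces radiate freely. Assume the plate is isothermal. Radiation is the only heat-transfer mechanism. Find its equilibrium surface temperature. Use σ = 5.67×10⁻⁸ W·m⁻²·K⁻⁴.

At equilibrium, absorbed power = emitted power.
Absorbing cross-section = A = 1.170 m²; emitting surface = 2A = 2.340 m² (ratio 2).
αS·A_cross = εσ·A_surf·T⁴  ⇒  T⁴ = αS/(ε·2σ).
T⁴ = 0.540·3310/(0.94·2·5.67×10⁻⁸) = 1.677×10¹⁰ K⁴.
T = (1.677×10¹⁰)^(1/4).

T ≈ 360 K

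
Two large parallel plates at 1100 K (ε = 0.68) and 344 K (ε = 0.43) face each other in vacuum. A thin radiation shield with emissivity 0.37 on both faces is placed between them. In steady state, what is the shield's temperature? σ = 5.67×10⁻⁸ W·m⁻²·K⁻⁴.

In steady state the net flux on the hot side equals that on the cold side.
σ(T₁⁴−T_s⁴)/D₁ = σ(T_s⁴−T₂⁴)/D₂, with D₁ = 1/ε₁+1/ε_s−1 = 3.173, D₂ = 1/ε_s+1/ε₂−1 = 4.028.
Solve for T_s⁴: T_s⁴ = (D₂·T₁⁴ + D₁·T₂⁴)/(D₁+D₂) = 8.251×10¹¹ K⁴.

T_s ≈ 953 K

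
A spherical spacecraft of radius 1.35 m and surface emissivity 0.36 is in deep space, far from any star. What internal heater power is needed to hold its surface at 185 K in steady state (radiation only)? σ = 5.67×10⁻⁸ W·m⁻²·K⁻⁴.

P ≈ 548 W

P = εσ·4πr²·T⁴.
4πr² = 22.90 m²; T⁴ = 1.171×10⁹ K⁴.
P = 0.36·5.67×10⁻⁸·22.90·1.171×10⁹.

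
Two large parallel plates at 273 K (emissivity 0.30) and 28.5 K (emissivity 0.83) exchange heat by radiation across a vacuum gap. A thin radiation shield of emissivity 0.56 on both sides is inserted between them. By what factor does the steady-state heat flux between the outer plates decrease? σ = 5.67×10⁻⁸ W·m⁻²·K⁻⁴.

Without shield: q₀ = σΔ(T⁴)/(1/ε₁+1/ε₂−1) with denominator 3.538.
With shield the two gaps are in series; the resistances add: (1/ε₁+1/ε_s−1)+(1/ε_s+1/ε₂−1) = 4.119+1.991 = 6.110.
Heat-flux ratio q₀/q = 6.110/3.538.

factor ≈ 1.73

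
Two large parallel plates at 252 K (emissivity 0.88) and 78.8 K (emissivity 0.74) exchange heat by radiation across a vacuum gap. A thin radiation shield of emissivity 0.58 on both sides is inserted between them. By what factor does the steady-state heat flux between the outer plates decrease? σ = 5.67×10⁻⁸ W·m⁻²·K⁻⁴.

factor ≈ 2.65

Without shield: q₀ = σΔ(T⁴)/(1/ε₁+1/ε₂−1) with denominator 1.488.
With shield the two gaps are in series; the resistances add: (1/ε₁+1/ε_s−1)+(1/ε_s+1/ε₂−1) = 1.861+2.075 = 3.936.
Heat-flux ratio q₀/q = 3.936/1.488.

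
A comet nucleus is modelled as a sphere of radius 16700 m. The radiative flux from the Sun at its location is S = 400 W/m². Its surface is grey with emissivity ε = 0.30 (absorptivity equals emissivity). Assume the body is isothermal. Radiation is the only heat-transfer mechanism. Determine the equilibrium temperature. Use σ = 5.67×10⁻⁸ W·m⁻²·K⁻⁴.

T ≈ 205 K

At equilibrium, absorbed power = emitted power.
Absorbing cross-section = πr² = 8.762×10⁸ m²; emitting surface = 4πr² = 3.505×10⁹ m² (ratio 4).
εS·A_cross = εσ·A_surf·T⁴  ⇒  T⁴ = S/(4σ)   (ε cancels).
T⁴ = 400/(4·5.67×10⁻⁸) = 1.764×10⁹ K⁴.
T = (1.764×10⁹)^(1/4).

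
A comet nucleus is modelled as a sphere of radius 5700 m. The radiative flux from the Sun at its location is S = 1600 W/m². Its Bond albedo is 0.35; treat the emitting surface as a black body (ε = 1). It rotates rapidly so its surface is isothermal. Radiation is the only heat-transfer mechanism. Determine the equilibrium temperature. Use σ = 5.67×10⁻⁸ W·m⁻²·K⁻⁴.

At equilibrium, absorbed power = emitted power.
Absorbing cross-section = πr² = 1.021×10⁸ m²; emitting surface = 4πr² = 4.083×10⁸ m² (ratio 4).
(1−a)S·A_cross = εσ·A_surf·T⁴  ⇒  T⁴ = (1−a)S/(4σ).
T⁴ = 0.650·1600/(4·5.67×10⁻⁸) = 4.586×10⁹ K⁴.
T = (4.586×10⁹)^(1/4).

T ≈ 260 K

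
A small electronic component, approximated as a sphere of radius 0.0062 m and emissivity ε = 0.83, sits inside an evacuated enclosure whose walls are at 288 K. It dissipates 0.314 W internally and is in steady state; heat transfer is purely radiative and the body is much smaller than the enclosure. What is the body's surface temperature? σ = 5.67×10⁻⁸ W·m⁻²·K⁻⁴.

T ≈ 379 K

For a small grey body in a large enclosure, net radiated power = εσA(T⁴ − T_w⁴).
Steady state: P = εσA(T⁴ − T_w⁴) with A = 4πr² = 4.831×10⁻⁴ m².
T⁴ = P/(εσA) + T_w⁴ = 0.314/(0.83·5.67×10⁻⁸·4.831×10⁻⁴) + (288)⁴
    = 1.381×10¹⁰ + 6.880×10⁹ = 2.069×10¹⁰ K⁴.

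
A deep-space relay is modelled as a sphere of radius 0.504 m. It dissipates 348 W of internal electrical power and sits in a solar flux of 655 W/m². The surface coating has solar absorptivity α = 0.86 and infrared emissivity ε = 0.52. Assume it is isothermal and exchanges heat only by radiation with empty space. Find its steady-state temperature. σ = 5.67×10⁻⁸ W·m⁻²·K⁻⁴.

At steady state, absorbed solar power + internal power = radiated power.
Absorbed: α·S·A_cross = 0.86·655·0.7980 = 449.5 W (cross-section πr²).
Total input = 449.5 + 348 = 797.5 W.
Radiated: εσ·A_surf·T⁴ with A_surf = 4πr² = 3.192 m².
T⁴ = 797.5/(0.52·5.67×10⁻⁸·3.192) = 8.474×10⁹ K⁴.

T ≈ 303 K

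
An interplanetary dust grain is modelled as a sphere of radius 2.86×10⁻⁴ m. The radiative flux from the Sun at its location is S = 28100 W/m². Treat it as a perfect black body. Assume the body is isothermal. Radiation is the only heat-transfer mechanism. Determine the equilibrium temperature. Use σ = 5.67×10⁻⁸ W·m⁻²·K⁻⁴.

T ≈ 593 K

At equilibrium, absorbed power = emitted power.
Absorbing cross-section = πr² = 2.570×10⁻⁷ m²; emitting surface = 4πr² = 1.028×10⁻⁶ m² (ratio 4).
S·A_cross = εσ·A_surf·T⁴  ⇒  T⁴ = S/(4σ).
T⁴ = 1.00·28100/(4·5.67×10⁻⁸) = 1.239×10¹¹ K⁴.
T = (1.239×10¹¹)^(1/4).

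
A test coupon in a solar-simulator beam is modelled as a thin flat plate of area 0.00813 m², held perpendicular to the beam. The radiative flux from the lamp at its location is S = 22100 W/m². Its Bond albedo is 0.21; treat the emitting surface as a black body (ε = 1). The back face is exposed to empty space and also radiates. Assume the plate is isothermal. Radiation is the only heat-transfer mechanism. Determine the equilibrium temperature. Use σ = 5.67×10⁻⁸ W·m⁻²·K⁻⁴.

At equilibrium, absorbed power = emitted power.
Absorbing cross-section = A = 0.008130 m²; emitting surface = 2A = 0.01626 m² (ratio 2).
(1−a)S·A_cross = εσ·A_surf·T⁴  ⇒  T⁴ = (1−a)S/(2σ).
T⁴ = 0.790·22100/(2·5.67×10⁻⁸) = 1.540×10¹¹ K⁴.
T = (1.540×10¹¹)^(1/4).

T ≈ 626 K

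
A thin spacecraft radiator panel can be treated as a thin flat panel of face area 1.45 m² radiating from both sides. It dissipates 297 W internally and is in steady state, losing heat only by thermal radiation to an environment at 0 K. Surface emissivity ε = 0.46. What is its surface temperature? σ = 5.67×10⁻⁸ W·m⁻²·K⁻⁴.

Steady state: internal power = radiated power, P = εσA T⁴.
Radiating area A = 2·1.45 = 2.900 m².
T⁴ = P/(εσA) = 297/(0.46·5.67×10⁻⁸·2.900) = 3.927×10⁹ K⁴.
T = (3.927×10⁹)^(1/4).

T ≈ 250 K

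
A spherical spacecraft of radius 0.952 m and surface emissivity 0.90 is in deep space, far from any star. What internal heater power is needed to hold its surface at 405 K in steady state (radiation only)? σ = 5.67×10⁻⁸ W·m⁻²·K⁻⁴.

P = εσ·4πr²·T⁴.
4πr² = 11.39 m²; T⁴ = 2.690×10¹⁰ K⁴.
P = 0.90·5.67×10⁻⁸·11.39·2.690×10¹⁰.

P ≈ 15600 W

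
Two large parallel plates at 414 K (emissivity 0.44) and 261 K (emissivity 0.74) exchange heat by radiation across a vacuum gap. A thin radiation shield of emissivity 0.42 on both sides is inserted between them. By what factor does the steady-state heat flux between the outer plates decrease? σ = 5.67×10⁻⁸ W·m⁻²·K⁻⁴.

Without shield: q₀ = σΔ(T⁴)/(1/ε₁+1/ε₂−1) with denominator 2.624.
With shield the two gaps are in series; the resistances add: (1/ε₁+1/ε_s−1)+(1/ε_s+1/ε₂−1) = 3.654+2.732 = 6.386.
Heat-flux ratio q₀/q = 6.386/2.624.

factor ≈ 2.43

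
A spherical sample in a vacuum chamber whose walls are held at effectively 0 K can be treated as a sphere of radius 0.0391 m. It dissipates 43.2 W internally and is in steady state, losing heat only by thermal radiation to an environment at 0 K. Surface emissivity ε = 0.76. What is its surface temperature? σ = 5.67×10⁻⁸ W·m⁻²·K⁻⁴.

T ≈ 478 K

Steady state: internal power = radiated power, P = εσA T⁴.
Radiating area A = 4πr² = 0.01921 m².
T⁴ = P/(εσA) = 43.2/(0.76·5.67×10⁻⁸·0.01921) = 5.218×10¹⁰ K⁴.
T = (5.218×10¹⁰)^(1/4).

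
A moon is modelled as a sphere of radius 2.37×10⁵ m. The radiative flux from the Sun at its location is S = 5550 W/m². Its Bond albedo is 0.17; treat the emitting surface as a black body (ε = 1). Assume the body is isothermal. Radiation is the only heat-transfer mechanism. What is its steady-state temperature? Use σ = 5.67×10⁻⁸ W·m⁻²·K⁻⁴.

At equilibrium, absorbed power = emitted power.
Absorbing cross-section = πr² = 1.765×10¹¹ m²; emitting surface = 4πr² = 7.058×10¹¹ m² (ratio 4).
(1−a)S·A_cross = εσ·A_surf·T⁴  ⇒  T⁴ = (1−a)S/(4σ).
T⁴ = 0.830·5550/(4·5.67×10⁻⁸) = 2.031×10¹⁰ K⁴.
T = (2.031×10¹⁰)^(1/4).

T ≈ 378 K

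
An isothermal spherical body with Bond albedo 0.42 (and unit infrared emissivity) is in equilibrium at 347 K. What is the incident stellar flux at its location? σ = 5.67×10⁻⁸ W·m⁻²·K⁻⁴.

(1−a)S·πr² = σ·4πr²·T⁴ ⇒ S = 4σT⁴/(1−a).
S = 4·5.67×10⁻⁸·1.450×10¹⁰/0.580.

S ≈ 5670 W/m²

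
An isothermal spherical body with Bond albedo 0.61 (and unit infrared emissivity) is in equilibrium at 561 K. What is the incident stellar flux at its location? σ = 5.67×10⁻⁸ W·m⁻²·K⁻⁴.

S ≈ 57600 W/m²

(1−a)S·πr² = σ·4πr²·T⁴ ⇒ S = 4σT⁴/(1−a).
S = 4·5.67×10⁻⁸·9.905×10¹⁰/0.390.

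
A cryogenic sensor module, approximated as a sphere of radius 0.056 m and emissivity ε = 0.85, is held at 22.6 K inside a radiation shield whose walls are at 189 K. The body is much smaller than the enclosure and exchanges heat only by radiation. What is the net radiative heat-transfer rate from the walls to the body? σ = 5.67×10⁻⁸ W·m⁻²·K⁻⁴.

For a small grey body in a large enclosure: P_net = εσA(T_body⁴ − T_wall⁴).
A = 4πr² = 0.03941 m²; T_body⁴ − T_wall⁴ = 2.609×10⁵ − 1.276×10⁹ = -1.276×10⁹ K⁴.
|P_net| = 0.85·5.67×10⁻⁸·0.03941·1.276×10⁹.

P_net ≈ 2.42 W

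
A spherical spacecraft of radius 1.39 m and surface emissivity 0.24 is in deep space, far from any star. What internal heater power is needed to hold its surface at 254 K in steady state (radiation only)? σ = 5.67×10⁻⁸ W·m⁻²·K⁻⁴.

P = εσ·4πr²·T⁴.
4πr² = 24.28 m²; T⁴ = 4.162×10⁹ K⁴.
P = 0.24·5.67×10⁻⁸·24.28·4.162×10⁹.

P ≈ 1380 W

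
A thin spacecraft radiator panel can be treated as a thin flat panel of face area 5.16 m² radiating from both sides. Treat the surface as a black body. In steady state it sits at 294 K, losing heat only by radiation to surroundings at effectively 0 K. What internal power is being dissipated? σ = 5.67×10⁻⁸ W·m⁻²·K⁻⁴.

P ≈ 4370 W

Steady state: P = εσA T⁴.
A = 2·5.16 = 10.32 m²; T⁴ = (294)⁴ = 7.471×10⁹ K⁴.
P = 1.0 × 5.67×10⁻⁸ × 10.32 × 7.471×10⁹.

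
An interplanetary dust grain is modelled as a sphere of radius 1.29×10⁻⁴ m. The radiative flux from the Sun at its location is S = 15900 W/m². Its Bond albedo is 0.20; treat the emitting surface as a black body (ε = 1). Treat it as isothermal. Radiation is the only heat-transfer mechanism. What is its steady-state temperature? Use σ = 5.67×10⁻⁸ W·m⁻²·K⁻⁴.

At equilibrium, absorbed power = emitted power.
Absorbing cross-section = πr² = 5.228×10⁻⁸ m²; emitting surface = 4πr² = 2.091×10⁻⁷ m² (ratio 4).
(1−a)S·A_cross = εσ·A_surf·T⁴  ⇒  T⁴ = (1−a)S/(4σ).
T⁴ = 0.800·15900/(4·5.67×10⁻⁸) = 5.608×10¹⁰ K⁴.
T = (5.608×10¹⁰)^(1/4).

T ≈ 487 K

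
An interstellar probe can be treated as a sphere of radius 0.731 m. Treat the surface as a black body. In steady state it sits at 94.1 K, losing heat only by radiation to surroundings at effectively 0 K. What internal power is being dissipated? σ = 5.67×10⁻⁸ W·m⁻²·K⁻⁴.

Steady state: P = εσA T⁴.
A = 4πr² = 6.715 m²; T⁴ = (94.1)⁴ = 7.841×10⁷ K⁴.
P = 1.0 × 5.67×10⁻⁸ × 6.715 × 7.841×10⁷.

P ≈ 29.9 W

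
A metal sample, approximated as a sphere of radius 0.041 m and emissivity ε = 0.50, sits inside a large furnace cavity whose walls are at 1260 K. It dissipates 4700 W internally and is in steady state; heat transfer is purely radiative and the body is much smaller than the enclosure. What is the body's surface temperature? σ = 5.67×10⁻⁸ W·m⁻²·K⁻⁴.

For a small grey body in a large enclosure, net radiated power = εσA(T⁴ − T_w⁴).
Steady state: P = εσA(T⁴ − T_w⁴) with A = 4πr² = 0.02112 m².
T⁴ = P/(εσA) + T_w⁴ = 4700/(0.50·5.67×10⁻⁸·0.02112) + (1260)⁴
    = 7.848×10¹² + 2.520×10¹² = 1.037×10¹³ K⁴.

T ≈ 1790 K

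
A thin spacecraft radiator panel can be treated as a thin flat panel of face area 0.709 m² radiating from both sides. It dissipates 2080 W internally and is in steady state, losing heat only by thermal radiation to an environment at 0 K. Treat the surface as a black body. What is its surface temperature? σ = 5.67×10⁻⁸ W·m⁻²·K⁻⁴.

T ≈ 401 K

Steady state: internal power = radiated power, P = εσA T⁴.
Radiating area A = 2·0.709 = 1.418 m².
T⁴ = P/(εσA) = 2080/(1.0·5.67×10⁻⁸·1.418) = 2.587×10¹⁰ K⁴.
T = (2.587×10¹⁰)^(1/4).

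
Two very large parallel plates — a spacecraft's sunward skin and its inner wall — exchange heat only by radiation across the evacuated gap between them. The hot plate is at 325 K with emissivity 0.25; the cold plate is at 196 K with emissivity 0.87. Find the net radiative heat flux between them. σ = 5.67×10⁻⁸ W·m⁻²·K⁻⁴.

q ≈ 132 W/m²

For two infinite grey parallel plates, q = σ(T₁⁴ − T₂⁴)/(1/ε₁ + 1/ε₂ − 1).
T₁⁴ − T₂⁴ = 1.116×10¹⁰ − 1.476×10⁹ = 9.681×10⁹ K⁴.
1/ε₁ + 1/ε₂ − 1 = 4.000 + 1.149 − 1 = 4.149.
q = 5.67×10⁻⁸ × 9.681×10⁹ / 4.149.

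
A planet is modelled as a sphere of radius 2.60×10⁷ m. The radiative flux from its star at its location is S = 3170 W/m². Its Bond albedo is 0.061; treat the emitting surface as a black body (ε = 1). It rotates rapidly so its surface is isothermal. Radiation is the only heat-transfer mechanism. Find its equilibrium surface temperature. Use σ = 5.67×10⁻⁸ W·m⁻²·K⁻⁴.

At equilibrium, absorbed power = emitted power.
Absorbing cross-section = πr² = 2.124×10¹⁵ m²; emitting surface = 4πr² = 8.495×10¹⁵ m² (ratio 4).
(1−a)S·A_cross = εσ·A_surf·T⁴  ⇒  T⁴ = (1−a)S/(4σ).
T⁴ = 0.939·3170/(4·5.67×10⁻⁸) = 1.312×10¹⁰ K⁴.
T = (1.312×10¹⁰)^(1/4).

T ≈ 338 K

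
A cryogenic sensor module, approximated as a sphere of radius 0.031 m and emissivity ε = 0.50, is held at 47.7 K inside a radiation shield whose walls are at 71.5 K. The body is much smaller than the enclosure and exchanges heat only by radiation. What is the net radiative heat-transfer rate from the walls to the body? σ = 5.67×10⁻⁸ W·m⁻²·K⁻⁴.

P_net ≈ 0.00718 W

For a small grey body in a large enclosure: P_net = εσA(T_body⁴ − T_wall⁴).
A = 4πr² = 0.01208 m²; T_body⁴ − T_wall⁴ = 5.177×10⁶ − 2.614×10⁷ = -2.096×10⁷ K⁴.
|P_net| = 0.50·5.67×10⁻⁸·0.01208·2.096×10⁷.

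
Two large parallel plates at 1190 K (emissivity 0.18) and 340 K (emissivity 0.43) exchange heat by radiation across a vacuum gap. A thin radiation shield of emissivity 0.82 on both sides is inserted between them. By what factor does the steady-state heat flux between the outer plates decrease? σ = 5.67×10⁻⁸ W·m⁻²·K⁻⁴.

factor ≈ 1.21

Without shield: q₀ = σΔ(T⁴)/(1/ε₁+1/ε₂−1) with denominator 6.881.
With shield the two gaps are in series; the resistances add: (1/ε₁+1/ε_s−1)+(1/ε_s+1/ε₂−1) = 5.775+2.545 = 8.320.
Heat-flux ratio q₀/q = 8.320/6.881.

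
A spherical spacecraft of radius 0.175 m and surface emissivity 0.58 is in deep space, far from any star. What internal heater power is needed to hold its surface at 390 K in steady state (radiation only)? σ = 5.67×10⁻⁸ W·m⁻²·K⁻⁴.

P = εσ·4πr²·T⁴.
4πr² = 0.3848 m²; T⁴ = 2.313×10¹⁰ K⁴.
P = 0.58·5.67×10⁻⁸·0.3848·2.313×10¹⁰.

P ≈ 293 W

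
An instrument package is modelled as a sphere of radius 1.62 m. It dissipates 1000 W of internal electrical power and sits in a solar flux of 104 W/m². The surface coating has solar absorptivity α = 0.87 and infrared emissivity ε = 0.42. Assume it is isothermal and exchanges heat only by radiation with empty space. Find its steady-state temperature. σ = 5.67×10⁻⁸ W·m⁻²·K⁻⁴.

T ≈ 217 K

At steady state, absorbed solar power + internal power = radiated power.
Absorbed: α·S·A_cross = 0.87·104·8.245 = 746.0 W (cross-section πr²).
Total input = 746.0 + 1000 = 1746 W.
Radiated: εσ·A_surf·T⁴ with A_surf = 4πr² = 32.98 m².
T⁴ = 1746/(0.42·5.67×10⁻⁸·32.98) = 2.223×10⁹ K⁴.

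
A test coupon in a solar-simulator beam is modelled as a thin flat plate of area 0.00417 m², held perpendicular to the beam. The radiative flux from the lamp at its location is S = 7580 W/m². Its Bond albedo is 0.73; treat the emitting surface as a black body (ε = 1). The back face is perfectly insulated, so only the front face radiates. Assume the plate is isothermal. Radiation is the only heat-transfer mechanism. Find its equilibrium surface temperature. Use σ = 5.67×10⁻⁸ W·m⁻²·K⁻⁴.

T ≈ 436 K

At equilibrium, absorbed power = emitted power.
Absorbing cross-section = A = 0.004170 m²; emitting surface = A = 0.004170 m² (ratio 1).
(1−a)S·A_cross = εσ·A_surf·T⁴  ⇒  T⁴ = (1−a)S/(1σ).
T⁴ = 0.270·7580/(1·5.67×10⁻⁸) = 3.610×10¹⁰ K⁴.
T = (3.610×10¹⁰)^(1/4).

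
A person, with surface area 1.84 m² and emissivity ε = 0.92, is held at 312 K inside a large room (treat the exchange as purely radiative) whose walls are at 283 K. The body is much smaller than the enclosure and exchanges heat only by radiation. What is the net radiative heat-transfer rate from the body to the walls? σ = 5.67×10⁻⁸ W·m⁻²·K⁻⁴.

P_net ≈ 294 W

For a small grey body in a large enclosure: P_net = εσA(T_body⁴ − T_wall⁴).
A = 1.84 m²; T_body⁴ − T_wall⁴ = 9.476×10⁹ − 6.414×10⁹ = 3.062×10⁹ K⁴.
|P_net| = 0.92·5.67×10⁻⁸·1.840·3.062×10⁹.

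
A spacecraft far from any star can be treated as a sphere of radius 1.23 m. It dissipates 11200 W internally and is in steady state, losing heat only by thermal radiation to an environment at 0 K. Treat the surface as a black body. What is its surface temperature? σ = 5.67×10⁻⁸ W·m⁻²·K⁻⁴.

T ≈ 319 K

Steady state: internal power = radiated power, P = εσA T⁴.
Radiating area A = 4πr² = 19.01 m².
T⁴ = P/(εσA) = 11200/(1.0·5.67×10⁻⁸·19.01) = 1.039×10¹⁰ K⁴.
T = (1.039×10¹⁰)^(1/4).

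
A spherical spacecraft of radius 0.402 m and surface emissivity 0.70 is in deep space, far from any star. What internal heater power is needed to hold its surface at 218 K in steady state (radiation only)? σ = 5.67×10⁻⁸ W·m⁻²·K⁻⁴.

P ≈ 182 W

P = εσ·4πr²·T⁴.
4πr² = 2.031 m²; T⁴ = 2.259×10⁹ K⁴.
P = 0.70·5.67×10⁻⁸·2.031·2.259×10⁹.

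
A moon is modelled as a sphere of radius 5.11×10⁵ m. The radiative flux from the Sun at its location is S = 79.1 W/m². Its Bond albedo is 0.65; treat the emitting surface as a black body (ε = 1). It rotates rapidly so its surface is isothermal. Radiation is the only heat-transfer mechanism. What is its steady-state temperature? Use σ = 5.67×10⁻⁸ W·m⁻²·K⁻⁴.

At equilibrium, absorbed power = emitted power.
Absorbing cross-section = πr² = 8.203×10¹¹ m²; emitting surface = 4πr² = 3.281×10¹² m² (ratio 4).
(1−a)S·A_cross = εσ·A_surf·T⁴  ⇒  T⁴ = (1−a)S/(4σ).
T⁴ = 0.350·79.1/(4·5.67×10⁻⁸) = 1.221×10⁸ K⁴.
T = (1.221×10⁸)^(1/4).

T ≈ 105 K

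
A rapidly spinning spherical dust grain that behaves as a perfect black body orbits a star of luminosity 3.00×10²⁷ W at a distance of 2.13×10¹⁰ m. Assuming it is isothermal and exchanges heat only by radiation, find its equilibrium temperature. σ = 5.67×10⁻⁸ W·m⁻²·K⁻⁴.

First find the stellar flux at distance d: S = L/(4πd²) = 3.00×10²⁷/(4π·(2.13×10¹⁰)²) = 5.262×10⁵ W/m².
For an isothermal sphere, absorbed (1−a)S·πr² = emitted σ·4πr²·T⁴, so T⁴ = (1−a)S/(4σ).
T⁴ = 1.00·5.262×10⁵/(4·5.67×10⁻⁸) = 2.320×10¹² K⁴.

T ≈ 1230 K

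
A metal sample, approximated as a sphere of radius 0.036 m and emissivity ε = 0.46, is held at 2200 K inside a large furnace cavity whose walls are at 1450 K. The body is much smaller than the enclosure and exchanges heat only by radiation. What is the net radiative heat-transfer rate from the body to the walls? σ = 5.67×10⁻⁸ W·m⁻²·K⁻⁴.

For a small grey body in a large enclosure: P_net = εσA(T_body⁴ − T_wall⁴).
A = 4πr² = 0.01629 m²; T_body⁴ − T_wall⁴ = 2.343×10¹³ − 4.421×10¹² = 1.901×10¹³ K⁴.
|P_net| = 0.46·5.67×10⁻⁸·0.01629·1.901×10¹³.

P_net ≈ 8070 W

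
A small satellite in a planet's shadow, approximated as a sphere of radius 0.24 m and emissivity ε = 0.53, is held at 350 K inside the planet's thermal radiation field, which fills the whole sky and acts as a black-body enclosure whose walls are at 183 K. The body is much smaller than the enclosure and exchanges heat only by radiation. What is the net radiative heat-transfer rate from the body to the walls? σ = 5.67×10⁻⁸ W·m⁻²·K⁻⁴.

P_net ≈ 302 W

For a small grey body in a large enclosure: P_net = εσA(T_body⁴ − T_wall⁴).
A = 4πr² = 0.7238 m²; T_body⁴ − T_wall⁴ = 1.501×10¹⁰ − 1.122×10⁹ = 1.388×10¹⁰ K⁴.
|P_net| = 0.53·5.67×10⁻⁸·0.7238·1.388×10¹⁰.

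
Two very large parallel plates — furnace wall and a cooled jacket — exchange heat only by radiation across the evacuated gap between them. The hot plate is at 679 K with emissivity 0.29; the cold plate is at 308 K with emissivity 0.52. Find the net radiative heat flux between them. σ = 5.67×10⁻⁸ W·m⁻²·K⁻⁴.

q ≈ 2640 W/m²

For two infinite grey parallel plates, q = σ(T₁⁴ − T₂⁴)/(1/ε₁ + 1/ε₂ − 1).
T₁⁴ − T₂⁴ = 2.126×10¹¹ − 8.999×10⁹ = 2.036×10¹¹ K⁴.
1/ε₁ + 1/ε₂ − 1 = 3.448 + 1.923 − 1 = 4.371.
q = 5.67×10⁻⁸ × 2.036×10¹¹ / 4.371.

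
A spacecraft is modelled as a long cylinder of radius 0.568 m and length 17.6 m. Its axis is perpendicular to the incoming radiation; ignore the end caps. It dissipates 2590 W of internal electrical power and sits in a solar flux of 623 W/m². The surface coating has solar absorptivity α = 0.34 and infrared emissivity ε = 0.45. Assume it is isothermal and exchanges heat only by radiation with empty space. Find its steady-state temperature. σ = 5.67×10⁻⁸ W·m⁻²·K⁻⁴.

At steady state, absorbed solar power + internal power = radiated power.
Absorbed: α·S·A_cross = 0.34·623·19.99 = 4235 W (cross-section 2rL).
Total input = 4235 + 2590 = 6825 W.
Radiated: εσ·A_surf·T⁴ with A_surf = 2πrL = 62.81 m².
T⁴ = 6825/(0.45·5.67×10⁻⁸·62.81) = 4.259×10⁹ K⁴.

T ≈ 255 K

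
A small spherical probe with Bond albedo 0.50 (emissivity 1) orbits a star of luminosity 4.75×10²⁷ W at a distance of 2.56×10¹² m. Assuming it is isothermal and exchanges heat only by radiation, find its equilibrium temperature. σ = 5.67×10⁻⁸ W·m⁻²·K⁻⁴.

First find the stellar flux at distance d: S = L/(4πd²) = 4.75×10²⁷/(4π·(2.56×10¹²)²) = 57.68 W/m².
For an isothermal sphere, absorbed (1−a)S·πr² = emitted σ·4πr²·T⁴, so T⁴ = (1−a)S/(4σ).
T⁴ = 0.500·57.68/(4·5.67×10⁻⁸) = 1.272×10⁸ K⁴.

T ≈ 106 K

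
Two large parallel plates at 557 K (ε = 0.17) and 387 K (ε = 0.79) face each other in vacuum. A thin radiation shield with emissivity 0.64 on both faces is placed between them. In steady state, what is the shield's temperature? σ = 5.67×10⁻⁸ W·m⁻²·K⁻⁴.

In steady state the net flux on the hot side equals that on the cold side.
σ(T₁⁴−T_s⁴)/D₁ = σ(T_s⁴−T₂⁴)/D₂, with D₁ = 1/ε₁+1/ε_s−1 = 6.445, D₂ = 1/ε_s+1/ε₂−1 = 1.828.
Solve for T_s⁴: T_s⁴ = (D₂·T₁⁴ + D₁·T₂⁴)/(D₁+D₂) = 3.875×10¹⁰ K⁴.

T_s ≈ 444 K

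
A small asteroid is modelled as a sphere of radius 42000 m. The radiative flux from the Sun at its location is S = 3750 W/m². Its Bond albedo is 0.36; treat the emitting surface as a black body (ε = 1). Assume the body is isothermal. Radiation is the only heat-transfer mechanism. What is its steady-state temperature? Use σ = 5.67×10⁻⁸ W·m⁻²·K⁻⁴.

At equilibrium, absorbed power = emitted power.
Absorbing cross-section = πr² = 5.542×10⁹ m²; emitting surface = 4πr² = 2.217×10¹⁰ m² (ratio 4).
(1−a)S·A_cross = εσ·A_surf·T⁴  ⇒  T⁴ = (1−a)S/(4σ).
T⁴ = 0.640·3750/(4·5.67×10⁻⁸) = 1.058×10¹⁰ K⁴.
T = (1.058×10¹⁰)^(1/4).

T ≈ 321 K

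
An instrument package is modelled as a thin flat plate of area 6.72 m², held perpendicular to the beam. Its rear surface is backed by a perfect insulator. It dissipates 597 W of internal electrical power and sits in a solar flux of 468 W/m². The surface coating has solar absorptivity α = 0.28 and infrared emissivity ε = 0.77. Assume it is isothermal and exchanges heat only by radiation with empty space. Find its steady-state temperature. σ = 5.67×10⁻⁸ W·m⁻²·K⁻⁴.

T ≈ 266 K

At steady state, absorbed solar power + internal power = radiated power.
Absorbed: α·S·A_cross = 0.28·468·6.720 = 880.6 W (cross-section A).
Total input = 880.6 + 597 = 1478 W.
Radiated: εσ·A_surf·T⁴ with A_surf = A = 6.720 m².
T⁴ = 1478/(0.77·5.67×10⁻⁸·6.720) = 5.036×10⁹ K⁴.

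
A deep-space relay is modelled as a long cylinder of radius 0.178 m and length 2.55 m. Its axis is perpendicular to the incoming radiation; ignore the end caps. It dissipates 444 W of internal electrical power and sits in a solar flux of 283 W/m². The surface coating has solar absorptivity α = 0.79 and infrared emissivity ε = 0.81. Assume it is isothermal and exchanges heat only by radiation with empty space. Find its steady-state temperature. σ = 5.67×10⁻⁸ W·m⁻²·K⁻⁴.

At steady state, absorbed solar power + internal power = radiated power.
Absorbed: α·S·A_cross = 0.79·283·0.9078 = 203.0 W (cross-section 2rL).
Total input = 203.0 + 444 = 647.0 W.
Radiated: εσ·A_surf·T⁴ with A_surf = 2πrL = 2.852 m².
T⁴ = 647.0/(0.81·5.67×10⁻⁸·2.852) = 4.939×10⁹ K⁴.

T ≈ 265 K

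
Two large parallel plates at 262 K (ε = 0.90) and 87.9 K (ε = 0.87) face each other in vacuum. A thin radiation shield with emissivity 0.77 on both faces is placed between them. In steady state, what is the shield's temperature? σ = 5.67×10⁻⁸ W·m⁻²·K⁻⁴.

T_s ≈ 222 K

In steady state the net flux on the hot side equals that on the cold side.
σ(T₁⁴−T_s⁴)/D₁ = σ(T_s⁴−T₂⁴)/D₂, with D₁ = 1/ε₁+1/ε_s−1 = 1.410, D₂ = 1/ε_s+1/ε₂−1 = 1.448.
Solve for T_s⁴: T_s⁴ = (D₂·T₁⁴ + D₁·T₂⁴)/(D₁+D₂) = 2.417×10⁹ K⁴.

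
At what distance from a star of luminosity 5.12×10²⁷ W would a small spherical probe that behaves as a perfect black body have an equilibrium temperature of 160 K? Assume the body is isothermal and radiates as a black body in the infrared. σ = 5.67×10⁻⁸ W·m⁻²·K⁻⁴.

d ≈ 1.66×10¹² m

For an isothermal black-emitting sphere, (1−a)S·πr² = σ·4πr²·T⁴ ⇒ S = 4σT⁴/(1−a).
S = 4·5.67×10⁻⁸·(160)⁴/1.00 = 148.6 W/m².
Flux falls as S = L/(4πd²), so d = √(L/(4πS)) = √(5.12×10²⁷/(4π·148.6)).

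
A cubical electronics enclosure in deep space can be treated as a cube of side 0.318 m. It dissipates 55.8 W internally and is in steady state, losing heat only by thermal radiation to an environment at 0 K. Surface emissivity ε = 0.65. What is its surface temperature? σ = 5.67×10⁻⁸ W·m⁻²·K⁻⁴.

Steady state: internal power = radiated power, P = εσA T⁴.
Radiating area A = 6L² = 0.6067 m².
T⁴ = P/(εσA) = 55.8/(0.65·5.67×10⁻⁸·0.6067) = 2.495×10⁹ K⁴.
T = (2.495×10⁹)^(1/4).

T ≈ 224 K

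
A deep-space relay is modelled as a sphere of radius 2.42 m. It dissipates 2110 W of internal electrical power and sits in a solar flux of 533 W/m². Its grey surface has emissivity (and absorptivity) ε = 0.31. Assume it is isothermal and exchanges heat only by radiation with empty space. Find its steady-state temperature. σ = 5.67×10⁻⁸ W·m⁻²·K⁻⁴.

At steady state, absorbed solar power + internal power = radiated power.
Absorbed: α·S·A_cross = 0.31·533·18.40 = 3040 W (cross-section πr²).
Total input = 3040 + 2110 = 5150 W.
Radiated: εσ·A_surf·T⁴ with A_surf = 4πr² = 73.59 m².
T⁴ = 5150/(0.31·5.67×10⁻⁸·73.59) = 3.981×10⁹ K⁴.

T ≈ 251 K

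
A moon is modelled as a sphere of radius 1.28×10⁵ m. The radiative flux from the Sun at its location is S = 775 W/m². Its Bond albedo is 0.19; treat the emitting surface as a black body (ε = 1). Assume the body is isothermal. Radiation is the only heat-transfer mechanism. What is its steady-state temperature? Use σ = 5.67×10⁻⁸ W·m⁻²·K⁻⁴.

T ≈ 229 K

At equilibrium, absorbed power = emitted power.
Absorbing cross-section = πr² = 5.147×10¹⁰ m²; emitting surface = 4πr² = 2.059×10¹¹ m² (ratio 4).
(1−a)S·A_cross = εσ·A_surf·T⁴  ⇒  T⁴ = (1−a)S/(4σ).
T⁴ = 0.810·775/(4·5.67×10⁻⁸) = 2.768×10⁹ K⁴.
T = (2.768×10⁹)^(1/4).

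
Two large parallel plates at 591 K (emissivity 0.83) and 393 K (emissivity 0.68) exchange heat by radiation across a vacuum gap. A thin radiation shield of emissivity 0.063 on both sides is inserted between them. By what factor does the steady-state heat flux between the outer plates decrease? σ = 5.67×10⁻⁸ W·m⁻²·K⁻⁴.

factor ≈ 19.4

Without shield: q₀ = σΔ(T⁴)/(1/ε₁+1/ε₂−1) with denominator 1.675.
With shield the two gaps are in series; the resistances add: (1/ε₁+1/ε_s−1)+(1/ε_s+1/ε₂−1) = 16.08+16.34 = 32.42.
Heat-flux ratio q₀/q = 32.42/1.675.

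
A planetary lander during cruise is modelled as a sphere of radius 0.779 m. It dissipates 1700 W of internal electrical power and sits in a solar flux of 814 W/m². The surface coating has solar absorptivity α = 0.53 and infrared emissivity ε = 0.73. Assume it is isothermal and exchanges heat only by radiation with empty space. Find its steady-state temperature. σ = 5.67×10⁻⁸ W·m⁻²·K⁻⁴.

At steady state, absorbed solar power + internal power = radiated power.
Absorbed: α·S·A_cross = 0.53·814·1.906 = 822.5 W (cross-section πr²).
Total input = 822.5 + 1700 = 2522 W.
Radiated: εσ·A_surf·T⁴ with A_surf = 4πr² = 7.626 m².
T⁴ = 2522/(0.73·5.67×10⁻⁸·7.626) = 7.992×10⁹ K⁴.

T ≈ 299 K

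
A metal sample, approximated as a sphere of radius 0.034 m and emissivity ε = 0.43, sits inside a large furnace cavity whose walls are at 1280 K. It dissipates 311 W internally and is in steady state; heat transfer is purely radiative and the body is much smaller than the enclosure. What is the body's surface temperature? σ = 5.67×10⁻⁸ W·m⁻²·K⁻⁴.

T ≈ 1370 K

For a small grey body in a large enclosure, net radiated power = εσA(T⁴ − T_w⁴).
Steady state: P = εσA(T⁴ − T_w⁴) with A = 4πr² = 0.01453 m².
T⁴ = P/(εσA) + T_w⁴ = 311/(0.43·5.67×10⁻⁸·0.01453) + (1280)⁴
    = 8.781×10¹¹ + 2.684×10¹² = 3.562×10¹² K⁴.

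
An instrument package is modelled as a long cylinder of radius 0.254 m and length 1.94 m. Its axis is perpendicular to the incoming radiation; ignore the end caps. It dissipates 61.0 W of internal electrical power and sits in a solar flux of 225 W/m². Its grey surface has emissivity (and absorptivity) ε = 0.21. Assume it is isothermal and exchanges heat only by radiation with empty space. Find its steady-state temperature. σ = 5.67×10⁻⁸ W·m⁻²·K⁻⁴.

At steady state, absorbed solar power + internal power = radiated power.
Absorbed: α·S·A_cross = 0.21·225·0.9855 = 46.57 W (cross-section 2rL).
Total input = 46.57 + 61.0 = 107.6 W.
Radiated: εσ·A_surf·T⁴ with A_surf = 2πrL = 3.096 m².
T⁴ = 107.6/(0.21·5.67×10⁻⁸·3.096) = 2.918×10⁹ K⁴.

T ≈ 232 K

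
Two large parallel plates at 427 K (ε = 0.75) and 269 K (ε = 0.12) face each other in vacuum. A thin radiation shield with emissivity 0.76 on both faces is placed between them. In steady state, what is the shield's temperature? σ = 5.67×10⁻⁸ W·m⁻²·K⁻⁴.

In steady state the net flux on the hot side equals that on the cold side.
σ(T₁⁴−T_s⁴)/D₁ = σ(T_s⁴−T₂⁴)/D₂, with D₁ = 1/ε₁+1/ε_s−1 = 1.649, D₂ = 1/ε_s+1/ε₂−1 = 8.649.
Solve for T_s⁴: T_s⁴ = (D₂·T₁⁴ + D₁·T₂⁴)/(D₁+D₂) = 2.876×10¹⁰ K⁴.

T_s ≈ 412 K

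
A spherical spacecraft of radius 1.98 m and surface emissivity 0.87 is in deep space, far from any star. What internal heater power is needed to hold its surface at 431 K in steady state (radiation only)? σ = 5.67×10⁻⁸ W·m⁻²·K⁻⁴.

P = εσ·4πr²·T⁴.
4πr² = 49.27 m²; T⁴ = 3.451×10¹⁰ K⁴.
P = 0.87·5.67×10⁻⁸·49.27·3.451×10¹⁰.

P ≈ 83900 W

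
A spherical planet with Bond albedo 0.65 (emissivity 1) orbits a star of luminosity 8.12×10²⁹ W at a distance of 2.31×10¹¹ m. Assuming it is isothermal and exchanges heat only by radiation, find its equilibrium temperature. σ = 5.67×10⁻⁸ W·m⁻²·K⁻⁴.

T ≈ 1170 K

First find the stellar flux at distance d: S = L/(4πd²) = 8.12×10²⁹/(4π·(2.31×10¹¹)²) = 1.211×10⁶ W/m².
For an isothermal sphere, absorbed (1−a)S·πr² = emitted σ·4πr²·T⁴, so T⁴ = (1−a)S/(4σ).
T⁴ = 0.350·1.211×10⁶/(4·5.67×10⁻⁸) = 1.869×10¹² K⁴.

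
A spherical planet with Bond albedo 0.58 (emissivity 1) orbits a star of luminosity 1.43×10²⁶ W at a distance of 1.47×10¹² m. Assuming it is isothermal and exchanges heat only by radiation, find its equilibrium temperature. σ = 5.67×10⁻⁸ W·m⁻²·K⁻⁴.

First find the stellar flux at distance d: S = L/(4πd²) = 1.43×10²⁶/(4π·(1.47×10¹²)²) = 5.266 W/m².
For an isothermal sphere, absorbed (1−a)S·πr² = emitted σ·4πr²·T⁴, so T⁴ = (1−a)S/(4σ).
T⁴ = 0.420·5.266/(4·5.67×10⁻⁸) = 9.752×10⁶ K⁴.

T ≈ 55.9 K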